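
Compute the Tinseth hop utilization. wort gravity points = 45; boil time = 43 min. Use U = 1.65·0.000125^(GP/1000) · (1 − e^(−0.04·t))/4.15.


bigness = 1.65·0.000125^(45/1000) = 1.1011
boil_factor = (1 − e^(−0.04·43))/4.15 = 0.1978
U = 1.1011 · 0.1978

0.2178


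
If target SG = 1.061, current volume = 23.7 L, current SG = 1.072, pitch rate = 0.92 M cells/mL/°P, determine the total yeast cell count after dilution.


V_w = V·((SG_c−1)/(SG_t−1)−1);  °P = 259 − 259/SG_t;  cells = rate·(V+V_w)·°P
V_w = 23.7·((1.072−1)/(1.061−1)−1) = 4.2738
V_final = 23.7 + 4.2738 = 27.9738
°P = 259 − 259/1.061 = 14.8907
cells = 0.92·27.9738·14.8907

383.2243 billion cells


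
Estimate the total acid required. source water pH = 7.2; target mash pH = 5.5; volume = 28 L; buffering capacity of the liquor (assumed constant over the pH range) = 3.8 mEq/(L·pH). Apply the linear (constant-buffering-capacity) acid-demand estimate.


acid = buffering capacity · (pH_source − pH_target) · V
acid = 3.8 · (7.2 − 5.5) · 28

180.8800 mEq


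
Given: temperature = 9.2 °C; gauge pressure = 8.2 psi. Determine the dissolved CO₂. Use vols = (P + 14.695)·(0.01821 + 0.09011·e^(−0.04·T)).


vols = (8.2 + 14.695)·(0.01821 + 0.09011·e^(−0.04·9.2))

1.8448 volumes


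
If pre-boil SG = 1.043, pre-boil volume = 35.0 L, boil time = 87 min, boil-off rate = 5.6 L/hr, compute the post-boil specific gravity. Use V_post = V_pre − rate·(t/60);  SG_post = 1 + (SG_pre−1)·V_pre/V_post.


V_post = 35.0 − 5.6·(87/60) = 26.8800
SG_post = 1 + (1.043 − 1)·35.0/26.8800

1.0560


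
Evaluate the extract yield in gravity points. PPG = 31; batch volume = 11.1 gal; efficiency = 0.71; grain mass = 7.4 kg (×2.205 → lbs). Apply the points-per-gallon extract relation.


points = lbs × PPG × eff / vol
lbs = 7.4 × 2.205 = 16.3170
points = 16.3170 × 31 × 0.71 / 11.1

32.3547 points


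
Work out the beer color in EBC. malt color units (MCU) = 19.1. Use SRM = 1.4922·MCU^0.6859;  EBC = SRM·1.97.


SRM = 1.4922·19.1^0.6859 = 11.2846
EBC = 11.2846·1.97

22.2307 EBC


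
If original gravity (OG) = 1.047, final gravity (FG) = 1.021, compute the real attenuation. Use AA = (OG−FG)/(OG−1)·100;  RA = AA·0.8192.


AA = (1.047 − 1.021)/(1.047 − 1)·100 = 55.3191
RA = 55.3191·0.8192

45.3174 %


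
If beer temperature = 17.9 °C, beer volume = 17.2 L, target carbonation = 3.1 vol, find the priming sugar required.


residual = 14.695·(0.01821 + 0.09011·e^(−0.04·T));  sugar = (target − residual)·4.0·V
residual = 14.695·(0.01821 + 0.09011·e^(−0.04·17.9)) = 0.9147
sugar = (3.1 − 0.9147)·4.0·17.2

150.3472 g


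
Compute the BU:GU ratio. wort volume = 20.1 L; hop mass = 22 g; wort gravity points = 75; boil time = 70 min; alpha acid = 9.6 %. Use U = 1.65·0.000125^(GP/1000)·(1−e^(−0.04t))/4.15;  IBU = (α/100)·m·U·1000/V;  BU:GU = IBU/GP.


U = 1.65·0.000125^(75/1000)·(1−e^(−0.04·70))/4.15 = 0.1903
IBU = (9.6/100)·22·0.1903·1000/20.1 = 19.9966
BU:GU = 19.9966/75

0.2666


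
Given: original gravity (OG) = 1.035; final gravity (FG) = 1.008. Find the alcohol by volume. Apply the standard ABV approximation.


ABV = (OG − FG) · 131.25
ABV = (1.035 − 1.008) · 131.25

3.5437 % ABV


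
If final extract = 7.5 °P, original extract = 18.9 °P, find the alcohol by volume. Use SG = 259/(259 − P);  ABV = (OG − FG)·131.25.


OG = 259/(259 − 18.9) = 1.0787
FG = 259/(259 − 7.5) = 1.0298
ABV = (1.0787 − 1.0298)·131.25

6.4176 % ABV


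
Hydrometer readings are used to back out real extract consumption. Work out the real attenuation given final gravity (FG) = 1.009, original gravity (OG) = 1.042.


AA = (OG−FG)/(OG−1)·100;  RA = AA·0.8192
AA = (1.042 − 1.009)/(1.042 − 1)·100 = 78.5714
RA = 78.5714·0.8192

64.3657 %


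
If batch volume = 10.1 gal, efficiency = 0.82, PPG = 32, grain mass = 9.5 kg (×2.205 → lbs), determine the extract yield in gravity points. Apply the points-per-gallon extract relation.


points = lbs × PPG × eff / vol
lbs = 9.5 × 2.205 = 20.9475
points = 20.9475 × 32 × 0.82 / 10.1

54.4220 points


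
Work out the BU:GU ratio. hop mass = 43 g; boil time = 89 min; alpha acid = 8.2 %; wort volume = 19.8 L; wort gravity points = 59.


U = 1.65·0.000125^(GP/1000)·(1−e^(−0.04t))/4.15;  IBU = (α/100)·m·U·1000/V;  BU:GU = IBU/GP
U = 1.65·0.000125^(59/1000)·(1−e^(−0.04·89))/4.15 = 0.2273
IBU = (8.2/100)·43·0.2273·1000/19.8 = 40.4800
BU:GU = 40.4800/59

0.6861


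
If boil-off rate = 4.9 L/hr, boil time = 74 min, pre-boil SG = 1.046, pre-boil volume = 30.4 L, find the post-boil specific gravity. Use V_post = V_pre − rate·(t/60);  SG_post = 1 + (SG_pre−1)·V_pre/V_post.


V_post = 30.4 − 4.9·(74/60) = 24.3567
SG_post = 1 + (1.046 − 1)·30.4/24.3567

1.0574


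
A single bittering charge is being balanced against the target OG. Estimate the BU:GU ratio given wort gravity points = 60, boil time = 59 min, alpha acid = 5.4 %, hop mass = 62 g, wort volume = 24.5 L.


U = 1.65·0.000125^(GP/1000)·(1−e^(−0.04t))/4.15;  IBU = (α/100)·m·U·1000/V;  BU:GU = IBU/GP
U = 1.65·0.000125^(60/1000)·(1−e^(−0.04·59))/4.15 = 0.2100
IBU = (5.4/100)·62·0.2100·1000/24.5 = 28.6944
BU:GU = 28.6944/60

0.4782


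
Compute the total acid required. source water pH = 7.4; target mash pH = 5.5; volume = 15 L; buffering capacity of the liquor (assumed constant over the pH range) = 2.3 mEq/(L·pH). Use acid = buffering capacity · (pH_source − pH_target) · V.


acid = 2.3 · (7.4 − 5.5) · 15

65.5500 mEq


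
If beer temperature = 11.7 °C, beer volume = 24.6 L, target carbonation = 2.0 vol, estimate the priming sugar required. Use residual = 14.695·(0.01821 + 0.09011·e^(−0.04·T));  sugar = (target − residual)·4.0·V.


residual = 14.695·(0.01821 + 0.09011·e^(−0.04·11.7)) = 1.0969
sugar = (2.0 − 1.0969)·4.0·24.6

88.8690 g


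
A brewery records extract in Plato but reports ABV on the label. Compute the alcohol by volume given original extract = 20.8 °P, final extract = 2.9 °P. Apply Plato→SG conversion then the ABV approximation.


SG = 259/(259 − P);  ABV = (OG − FG)·131.25
OG = 259/(259 − 20.8) = 1.0873
FG = 259/(259 − 2.9) = 1.0113
ABV = (1.0873 − 1.0113)·131.25

9.9747 % ABV


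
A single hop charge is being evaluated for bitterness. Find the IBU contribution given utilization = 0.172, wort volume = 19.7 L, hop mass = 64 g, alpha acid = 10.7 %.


IBU = (α/100)·mass·U·1000 / V
IBU = (10.7/100)·64·0.172·1000 / 19.7

59.7896 IBU


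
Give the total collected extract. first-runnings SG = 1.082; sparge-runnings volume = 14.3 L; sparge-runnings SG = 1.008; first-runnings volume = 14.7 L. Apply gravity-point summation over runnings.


total = Σ (SG_i − 1)·1000·V_i
first = (1.082 − 1)·1000·14.7 = 1205.4000
sparge = (1.008 − 1)·1000·14.3 = 114.4000
total = 1205.4000 + 114.4000

1319.8000 gravity·L


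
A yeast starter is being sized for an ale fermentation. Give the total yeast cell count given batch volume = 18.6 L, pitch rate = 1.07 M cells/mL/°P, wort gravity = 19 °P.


cells (billions) = rate · V_L · °P
cells = 1.07 · 18.6 · 19

378.1380 billion cells


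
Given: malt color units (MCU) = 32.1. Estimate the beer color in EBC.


SRM = 1.4922·MCU^0.6859;  EBC = SRM·1.97
SRM = 1.4922·32.1^0.6859 = 16.1116
EBC = 16.1116·1.97

31.7399 EBC


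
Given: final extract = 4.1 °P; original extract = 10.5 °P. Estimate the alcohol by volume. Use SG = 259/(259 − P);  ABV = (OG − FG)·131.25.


OG = 259/(259 − 10.5) = 1.0423
FG = 259/(259 − 4.1) = 1.0161
ABV = (1.0423 − 1.0161)·131.25

3.4347 % ABV


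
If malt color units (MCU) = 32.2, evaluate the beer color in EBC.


SRM = 1.4922·MCU^0.6859;  EBC = SRM·1.97
SRM = 1.4922·32.2^0.6859 = 16.1460
EBC = 16.1460·1.97

31.8077 EBC


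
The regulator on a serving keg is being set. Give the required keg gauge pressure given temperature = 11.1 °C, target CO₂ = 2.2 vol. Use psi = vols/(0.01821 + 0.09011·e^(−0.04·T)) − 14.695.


psi = 2.2/(0.01821 + 0.09011·e^(−0.04·11.1)) − 14.695

14.2476 psi


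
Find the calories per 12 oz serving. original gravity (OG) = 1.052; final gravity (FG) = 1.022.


ABW = (OG−FG)·131.25·0.79/FG;  °P = 259 − 259/SG (for OG→OE and FG→AE);  RE = 0.1808·OE + 0.8192·AE;  Cal = (6.9·ABW + 4·(RE−0.1))·FG·3.55
ABW = (1.052 − 1.022)·131.25·0.79/1.022 = 3.0437
OE = 259 − 259/1.052 = 12.8023 °P
AE = 259 − 259/1.022 = 5.5753 °P
RE = 0.1808·12.8023 + 0.8192·5.5753 = 6.8820 °P
Cal = (6.9·3.0437 + 4·(6.8820−0.1))·1.022·3.55

174.6175 kcal


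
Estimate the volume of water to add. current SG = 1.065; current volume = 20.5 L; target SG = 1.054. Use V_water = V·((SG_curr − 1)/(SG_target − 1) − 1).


V_water = 20.5·((1.065 − 1)/(1.054 − 1) − 1)

4.1759 L


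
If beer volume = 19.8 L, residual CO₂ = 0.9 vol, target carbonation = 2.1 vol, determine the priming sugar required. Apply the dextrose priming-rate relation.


sugar = (target − residual)·4.0·V
sugar = (2.1 − 0.9)·4.0·19.8

95.0400 g


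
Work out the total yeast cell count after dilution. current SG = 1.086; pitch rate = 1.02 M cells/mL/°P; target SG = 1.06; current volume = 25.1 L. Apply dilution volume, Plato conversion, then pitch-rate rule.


V_w = V·((SG_c−1)/(SG_t−1)−1);  °P = 259 − 259/SG_t;  cells = rate·(V+V_w)·°P
V_w = 25.1·((1.086−1)/(1.06−1)−1) = 10.8767
V_final = 25.1 + 10.8767 = 35.9767
°P = 259 − 259/1.06 = 14.6604
cells = 1.02·35.9767·14.6604

537.9801 billion cells


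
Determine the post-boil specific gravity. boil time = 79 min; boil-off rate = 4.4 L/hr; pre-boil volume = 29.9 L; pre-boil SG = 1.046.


V_post = V_pre − rate·(t/60);  SG_post = 1 + (SG_pre−1)·V_pre/V_post
V_post = 29.9 − 4.4·(79/60) = 24.1067
SG_post = 1 + (1.046 − 1)·29.9/24.1067

1.0571


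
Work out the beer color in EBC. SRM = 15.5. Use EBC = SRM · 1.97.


EBC = 15.5 · 1.97

30.5350 EBC


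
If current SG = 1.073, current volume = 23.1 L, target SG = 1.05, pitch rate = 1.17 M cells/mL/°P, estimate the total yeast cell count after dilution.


V_w = V·((SG_c−1)/(SG_t−1)−1);  °P = 259 − 259/SG_t;  cells = rate·(V+V_w)·°P
V_w = 23.1·((1.073−1)/(1.05−1)−1) = 10.6260
V_final = 23.1 + 10.6260 = 33.7260
°P = 259 − 259/1.05 = 12.3333
cells = 1.17·33.7260·12.3333

486.6662 billion cells


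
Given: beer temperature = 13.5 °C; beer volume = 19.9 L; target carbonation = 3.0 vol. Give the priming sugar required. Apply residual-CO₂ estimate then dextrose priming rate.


residual = 14.695·(0.01821 + 0.09011·e^(−0.04·T));  sugar = (target − residual)·4.0·V
residual = 14.695·(0.01821 + 0.09011·e^(−0.04·13.5)) = 1.0393
sugar = (3.0 − 1.0393)·4.0·19.9

156.0756 g


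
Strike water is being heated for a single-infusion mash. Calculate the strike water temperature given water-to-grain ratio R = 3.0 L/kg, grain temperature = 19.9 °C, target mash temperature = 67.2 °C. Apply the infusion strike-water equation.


T_strike = (0.41/R)·(T_mash − T_grain) + T_mash
T_strike = (0.41/3.0)·(67.2 − 19.9) + 67.2

73.6643 °C


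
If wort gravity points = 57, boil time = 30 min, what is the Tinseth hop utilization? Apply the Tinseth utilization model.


U = 1.65·0.000125^(GP/1000) · (1 − e^(−0.04·t))/4.15
bigness = 1.65·0.000125^(57/1000) = 0.9886
boil_factor = (1 − e^(−0.04·30))/4.15 = 0.1684
U = 0.9886 · 0.1684

0.1665


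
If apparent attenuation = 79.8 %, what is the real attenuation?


RA = AA · 0.8192
RA = 79.8 · 0.8192

65.3722 %


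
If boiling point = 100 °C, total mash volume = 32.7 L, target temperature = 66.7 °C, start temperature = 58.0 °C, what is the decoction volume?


V_dec = V_total·(T_target − T_start)/(T_boil − T_start)
V_dec = 32.7·(66.7 − 58.0)/(100 − 58.0)

6.7736 L


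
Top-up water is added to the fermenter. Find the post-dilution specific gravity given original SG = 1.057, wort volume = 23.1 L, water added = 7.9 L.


SG_new = 1 + (SG_old − 1)·V_old/(V_old + V_water)
pts = (1.057 − 1)·1000·23.1/(23.1 + 7.9) = 42.4742
SG_new = 1 + 42.4742/1000

1.0425


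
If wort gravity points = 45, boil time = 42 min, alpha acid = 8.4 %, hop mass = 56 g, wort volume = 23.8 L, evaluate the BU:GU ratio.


U = 1.65·0.000125^(GP/1000)·(1−e^(−0.04t))/4.15;  IBU = (α/100)·m·U·1000/V;  BU:GU = IBU/GP
U = 1.65·0.000125^(45/1000)·(1−e^(−0.04·42))/4.15 = 0.2159
IBU = (8.4/100)·56·0.2159·1000/23.8 = 42.6690
BU:GU = 42.6690/45

0.9482


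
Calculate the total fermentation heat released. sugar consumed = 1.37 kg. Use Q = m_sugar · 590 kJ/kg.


Q = 1.37 · 590

808.3000 kJ


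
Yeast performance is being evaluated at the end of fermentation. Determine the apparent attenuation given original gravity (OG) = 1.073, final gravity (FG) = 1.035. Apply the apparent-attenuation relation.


AA = (OG − FG)/(OG − 1) · 100
AA = (1.073 − 1.035)/(1.073 − 1) · 100

52.0548 %


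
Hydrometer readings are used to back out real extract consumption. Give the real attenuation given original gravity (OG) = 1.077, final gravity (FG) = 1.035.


AA = (OG−FG)/(OG−1)·100;  RA = AA·0.8192
AA = (1.077 − 1.035)/(1.077 − 1)·100 = 54.5455
RA = 54.5455·0.8192

44.6836 %


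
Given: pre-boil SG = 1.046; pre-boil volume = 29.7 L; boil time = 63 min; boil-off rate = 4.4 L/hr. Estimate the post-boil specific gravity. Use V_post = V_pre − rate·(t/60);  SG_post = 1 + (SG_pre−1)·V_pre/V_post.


V_post = 29.7 − 4.4·(63/60) = 25.0800
SG_post = 1 + (1.046 − 1)·29.7/25.0800

1.0545


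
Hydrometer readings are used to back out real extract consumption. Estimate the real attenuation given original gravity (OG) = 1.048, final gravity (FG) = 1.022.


AA = (OG−FG)/(OG−1)·100;  RA = AA·0.8192
AA = (1.048 − 1.022)/(1.048 − 1)·100 = 54.1667
RA = 54.1667·0.8192

44.3733 %


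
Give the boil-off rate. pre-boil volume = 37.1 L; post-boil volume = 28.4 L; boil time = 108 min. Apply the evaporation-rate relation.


rate = (V_pre − V_post) / (t_min/60)
rate = (37.1 − 28.4) / (108/60)

4.8333 L/hr


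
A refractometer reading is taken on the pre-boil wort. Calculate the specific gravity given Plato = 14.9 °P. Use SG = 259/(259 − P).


SG = 259/(259 − 14.9)

1.0610


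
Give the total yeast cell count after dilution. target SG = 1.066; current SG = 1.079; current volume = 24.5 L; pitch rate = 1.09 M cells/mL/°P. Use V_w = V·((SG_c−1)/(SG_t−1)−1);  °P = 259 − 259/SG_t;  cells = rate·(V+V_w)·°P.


V_w = 24.5·((1.079−1)/(1.066−1)−1) = 4.8258
V_final = 24.5 + 4.8258 = 29.3258
°P = 259 − 259/1.066 = 16.0356
cells = 1.09·29.3258·16.0356

512.5807 billion cells


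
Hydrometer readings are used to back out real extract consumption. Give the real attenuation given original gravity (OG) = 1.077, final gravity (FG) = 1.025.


AA = (OG−FG)/(OG−1)·100;  RA = AA·0.8192
AA = (1.077 − 1.025)/(1.077 − 1)·100 = 67.5325
RA = 67.5325·0.8192

55.3226 %


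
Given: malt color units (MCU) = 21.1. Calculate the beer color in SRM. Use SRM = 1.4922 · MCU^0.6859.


SRM = 1.4922 · 21.1^0.6859

12.0824 SRM


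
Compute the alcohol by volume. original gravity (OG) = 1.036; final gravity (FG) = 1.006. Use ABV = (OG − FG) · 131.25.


ABV = (1.036 − 1.006) · 131.25

3.9375 % ABV


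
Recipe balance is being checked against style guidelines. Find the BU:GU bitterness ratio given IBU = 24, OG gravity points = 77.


BU:GU = IBU / OG_points
BU:GU = 24 / 77

0.3117


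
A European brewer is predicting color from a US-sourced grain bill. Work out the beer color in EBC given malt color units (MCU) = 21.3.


SRM = 1.4922·MCU^0.6859;  EBC = SRM·1.97
SRM = 1.4922·21.3^0.6859 = 12.1608
EBC = 12.1608·1.97

23.9568 EBC


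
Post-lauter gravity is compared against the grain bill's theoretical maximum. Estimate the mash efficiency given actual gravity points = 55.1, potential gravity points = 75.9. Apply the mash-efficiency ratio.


efficiency = actual / potential × 100
efficiency = 55.1 / 75.9 × 100

72.5955 %


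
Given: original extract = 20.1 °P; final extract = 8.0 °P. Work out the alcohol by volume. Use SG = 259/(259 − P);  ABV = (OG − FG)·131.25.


OG = 259/(259 − 20.1) = 1.0841
FG = 259/(259 − 8.0) = 1.0319
ABV = (1.0841 − 1.0319)·131.25

6.8595 % ABV


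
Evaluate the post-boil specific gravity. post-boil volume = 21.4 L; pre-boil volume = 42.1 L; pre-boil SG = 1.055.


SG_post = 1 + (SG_pre − 1)·V_pre/V_post
pts_pre = (1.055 − 1)·1000 = 55.0000
pts_post = 55.0000·42.1/21.4 = 108.2009
SG_post = 1 + 108.2009/1000

1.1082


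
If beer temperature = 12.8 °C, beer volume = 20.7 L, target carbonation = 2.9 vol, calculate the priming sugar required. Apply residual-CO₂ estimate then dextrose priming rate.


residual = 14.695·(0.01821 + 0.09011·e^(−0.04·T));  sugar = (target − residual)·4.0·V
residual = 14.695·(0.01821 + 0.09011·e^(−0.04·12.8)) = 1.0612
sugar = (2.9 − 1.0612)·4.0·20.7

152.2557 g


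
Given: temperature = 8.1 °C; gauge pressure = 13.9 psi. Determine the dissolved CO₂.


vols = (P + 14.695)·(0.01821 + 0.09011·e^(−0.04·T))
vols = (13.9 + 14.695)·(0.01821 + 0.09011·e^(−0.04·8.1))

2.3843 volumes


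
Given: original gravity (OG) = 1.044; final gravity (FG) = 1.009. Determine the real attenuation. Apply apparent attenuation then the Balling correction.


AA = (OG−FG)/(OG−1)·100;  RA = AA·0.8192
AA = (1.044 − 1.009)/(1.044 − 1)·100 = 79.5455
RA = 79.5455·0.8192

65.1636 %


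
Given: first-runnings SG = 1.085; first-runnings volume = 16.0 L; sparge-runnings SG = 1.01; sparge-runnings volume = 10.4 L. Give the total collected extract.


total = Σ (SG_i − 1)·1000·V_i
first = (1.085 − 1)·1000·16.0 = 1360.0000
sparge = (1.01 − 1)·1000·10.4 = 104.0000
total = 1360.0000 + 104.0000

1464.0000 gravity·L


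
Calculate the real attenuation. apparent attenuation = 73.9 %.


RA = AA · 0.8192
RA = 73.9 · 0.8192

60.5389 %


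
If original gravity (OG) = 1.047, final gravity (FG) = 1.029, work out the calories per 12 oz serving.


ABW = (OG−FG)·131.25·0.79/FG;  °P = 259 − 259/SG (for OG→OE and FG→AE);  RE = 0.1808·OE + 0.8192·AE;  Cal = (6.9·ABW + 4·(RE−0.1))·FG·3.55
ABW = (1.047 − 1.029)·131.25·0.79/1.029 = 1.8138
OE = 259 − 259/1.047 = 11.6266 °P
AE = 259 − 259/1.029 = 7.2993 °P
RE = 0.1808·11.6266 + 0.8192·7.2993 = 8.0817 °P
Cal = (6.9·1.8138 + 4·(8.0817−0.1))·1.029·3.55

162.3436 kcal


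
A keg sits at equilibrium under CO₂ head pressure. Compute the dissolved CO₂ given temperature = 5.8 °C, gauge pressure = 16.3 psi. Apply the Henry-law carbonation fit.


vols = (P + 14.695)·(0.01821 + 0.09011·e^(−0.04·T))
vols = (16.3 + 14.695)·(0.01821 + 0.09011·e^(−0.04·5.8))

2.7791 volumes


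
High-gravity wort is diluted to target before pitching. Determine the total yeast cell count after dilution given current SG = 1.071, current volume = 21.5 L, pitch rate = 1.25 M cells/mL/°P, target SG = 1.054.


V_w = V·((SG_c−1)/(SG_t−1)−1);  °P = 259 − 259/SG_t;  cells = rate·(V+V_w)·°P
V_w = 21.5·((1.071−1)/(1.054−1)−1) = 6.7685
V_final = 21.5 + 6.7685 = 28.2685
°P = 259 − 259/1.054 = 13.2694
cells = 1.25·28.2685·13.2694

468.8846 billion cells


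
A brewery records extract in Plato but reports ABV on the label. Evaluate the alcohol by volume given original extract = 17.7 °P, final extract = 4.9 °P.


SG = 259/(259 − P);  ABV = (OG − FG)·131.25
OG = 259/(259 − 17.7) = 1.0734
FG = 259/(259 − 4.9) = 1.0193
ABV = (1.0734 − 1.0193)·131.25

7.0965 % ABV


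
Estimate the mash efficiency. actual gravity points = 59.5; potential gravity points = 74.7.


efficiency = actual / potential × 100
efficiency = 59.5 / 74.7 × 100

79.6519 %


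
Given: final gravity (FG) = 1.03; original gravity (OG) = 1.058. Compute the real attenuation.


AA = (OG−FG)/(OG−1)·100;  RA = AA·0.8192
AA = (1.058 − 1.03)/(1.058 − 1)·100 = 48.2759
RA = 48.2759·0.8192

39.5476 %


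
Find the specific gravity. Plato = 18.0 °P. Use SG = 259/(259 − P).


SG = 259/(259 − 18.0)

1.0747


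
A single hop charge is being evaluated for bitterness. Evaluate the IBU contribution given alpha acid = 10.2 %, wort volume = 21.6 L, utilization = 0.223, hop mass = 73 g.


IBU = (α/100)·mass·U·1000 / V
IBU = (10.2/100)·73·0.223·1000 / 21.6

76.8731 IBU


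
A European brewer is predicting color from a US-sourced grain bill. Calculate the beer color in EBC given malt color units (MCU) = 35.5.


SRM = 1.4922·MCU^0.6859;  EBC = SRM·1.97
SRM = 1.4922·35.5^0.6859 = 17.2635
EBC = 17.2635·1.97

34.0091 EBC


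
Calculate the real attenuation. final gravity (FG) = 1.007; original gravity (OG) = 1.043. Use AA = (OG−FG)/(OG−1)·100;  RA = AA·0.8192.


AA = (1.043 − 1.007)/(1.043 − 1)·100 = 83.7209
RA = 83.7209·0.8192

68.5842 %


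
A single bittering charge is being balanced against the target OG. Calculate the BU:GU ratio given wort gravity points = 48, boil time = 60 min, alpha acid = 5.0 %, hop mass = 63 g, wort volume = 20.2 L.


U = 1.65·0.000125^(GP/1000)·(1−e^(−0.04t))/4.15;  IBU = (α/100)·m·U·1000/V;  BU:GU = IBU/GP
U = 1.65·0.000125^(48/1000)·(1−e^(−0.04·60))/4.15 = 0.2348
IBU = (5.0/100)·63·0.2348·1000/20.2 = 36.6223
BU:GU = 36.6223/48

0.7630


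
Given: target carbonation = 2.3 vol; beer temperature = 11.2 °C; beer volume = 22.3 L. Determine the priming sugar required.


residual = 14.695·(0.01821 + 0.09011·e^(−0.04·T));  sugar = (target − residual)·4.0·V
residual = 14.695·(0.01821 + 0.09011·e^(−0.04·11.2)) = 1.1136
sugar = (2.3 − 1.1136)·4.0·22.3

105.8258 g


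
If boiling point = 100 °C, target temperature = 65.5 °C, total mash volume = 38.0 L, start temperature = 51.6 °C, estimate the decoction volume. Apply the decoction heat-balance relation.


V_dec = V_total·(T_target − T_start)/(T_boil − T_start)
V_dec = 38.0·(65.5 − 51.6)/(100 − 51.6)

10.9132 L


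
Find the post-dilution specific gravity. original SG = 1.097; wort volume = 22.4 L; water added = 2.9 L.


SG_new = 1 + (SG_old − 1)·V_old/(V_old + V_water)
pts = (1.097 − 1)·1000·22.4/(22.4 + 2.9) = 85.8814
SG_new = 1 + 85.8814/1000

1.0859


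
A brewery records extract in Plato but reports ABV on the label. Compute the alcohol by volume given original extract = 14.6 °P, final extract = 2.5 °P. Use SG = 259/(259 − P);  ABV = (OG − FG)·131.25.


OG = 259/(259 − 14.6) = 1.0597
FG = 259/(259 − 2.5) = 1.0097
ABV = (1.0597 − 1.0097)·131.25

6.5614 % ABV


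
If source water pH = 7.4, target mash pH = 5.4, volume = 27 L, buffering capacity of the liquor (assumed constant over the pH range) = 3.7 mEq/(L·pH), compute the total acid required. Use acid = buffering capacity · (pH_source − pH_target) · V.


acid = 3.7 · (7.4 − 5.4) · 27

199.8000 mEq


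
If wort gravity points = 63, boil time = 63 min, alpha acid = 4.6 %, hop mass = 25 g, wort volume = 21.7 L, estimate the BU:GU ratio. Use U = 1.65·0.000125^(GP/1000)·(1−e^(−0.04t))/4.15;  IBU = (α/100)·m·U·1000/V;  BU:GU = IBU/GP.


U = 1.65·0.000125^(63/1000)·(1−e^(−0.04·63))/4.15 = 0.2075
IBU = (4.6/100)·25·0.2075·1000/21.7 = 10.9989
BU:GU = 10.9989/63

0.1746


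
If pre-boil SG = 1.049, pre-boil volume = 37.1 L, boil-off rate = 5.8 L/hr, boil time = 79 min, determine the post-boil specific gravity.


V_post = V_pre − rate·(t/60);  SG_post = 1 + (SG_pre−1)·V_pre/V_post
V_post = 37.1 − 5.8·(79/60) = 29.4633
SG_post = 1 + (1.049 − 1)·37.1/29.4633

1.0617


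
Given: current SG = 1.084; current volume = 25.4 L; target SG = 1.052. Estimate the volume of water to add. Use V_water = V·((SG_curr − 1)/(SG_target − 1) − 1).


V_water = 25.4·((1.084 − 1)/(1.052 − 1) − 1)

15.6308 L


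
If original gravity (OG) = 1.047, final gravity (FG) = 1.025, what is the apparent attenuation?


AA = (OG − FG)/(OG − 1) · 100
AA = (1.047 − 1.025)/(1.047 − 1) · 100

46.8085 %


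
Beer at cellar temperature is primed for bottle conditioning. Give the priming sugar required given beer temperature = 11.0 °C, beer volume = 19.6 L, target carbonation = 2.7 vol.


residual = 14.695·(0.01821 + 0.09011·e^(−0.04·T));  sugar = (target − residual)·4.0·V
residual = 14.695·(0.01821 + 0.09011·e^(−0.04·11.0)) = 1.1204
sugar = (2.7 − 1.1204)·4.0·19.6

123.8401 g


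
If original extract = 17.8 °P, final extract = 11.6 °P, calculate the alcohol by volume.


SG = 259/(259 − P);  ABV = (OG − FG)·131.25
OG = 259/(259 − 17.8) = 1.0738
FG = 259/(259 − 11.6) = 1.0469
ABV = (1.0738 − 1.0469)·131.25

3.5319 % ABV


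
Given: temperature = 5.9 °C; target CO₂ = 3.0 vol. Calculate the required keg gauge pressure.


psi = vols/(0.01821 + 0.09011·e^(−0.04·T)) − 14.695
psi = 3.0/(0.01821 + 0.09011·e^(−0.04·5.9)) − 14.695

18.8706 psi


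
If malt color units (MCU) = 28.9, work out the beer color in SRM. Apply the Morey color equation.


SRM = 1.4922 · MCU^0.6859
SRM = 1.4922 · 28.9^0.6859

14.9919 SRM


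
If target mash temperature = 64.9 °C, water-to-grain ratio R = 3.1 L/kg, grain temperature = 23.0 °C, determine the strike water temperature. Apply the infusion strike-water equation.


T_strike = (0.41/R)·(T_mash − T_grain) + T_mash
T_strike = (0.41/3.1)·(64.9 − 23.0) + 64.9

70.4416 °C


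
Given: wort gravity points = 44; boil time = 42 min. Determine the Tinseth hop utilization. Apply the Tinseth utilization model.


U = 1.65·0.000125^(GP/1000) · (1 − e^(−0.04·t))/4.15
bigness = 1.65·0.000125^(44/1000) = 1.1111
boil_factor = (1 − e^(−0.04·42))/4.15 = 0.1961
U = 1.1111 · 0.1961

0.2178


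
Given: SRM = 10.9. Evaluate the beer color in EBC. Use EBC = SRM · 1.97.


EBC = 10.9 · 1.97

21.4730 EBC


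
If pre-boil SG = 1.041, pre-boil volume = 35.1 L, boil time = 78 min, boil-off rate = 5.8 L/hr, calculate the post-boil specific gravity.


V_post = V_pre − rate·(t/60);  SG_post = 1 + (SG_pre−1)·V_pre/V_post
V_post = 35.1 − 5.8·(78/60) = 27.5600
SG_post = 1 + (1.041 − 1)·35.1/27.5600

1.0522


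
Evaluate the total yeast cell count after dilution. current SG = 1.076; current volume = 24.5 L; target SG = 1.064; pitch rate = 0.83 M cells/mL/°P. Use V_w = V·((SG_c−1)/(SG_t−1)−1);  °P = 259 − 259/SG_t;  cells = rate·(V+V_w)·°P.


V_w = 24.5·((1.076−1)/(1.064−1)−1) = 4.5938
V_final = 24.5 + 4.5938 = 29.0938
°P = 259 − 259/1.064 = 15.5789
cells = 0.83·29.0938·15.5789

376.1975 billion cells


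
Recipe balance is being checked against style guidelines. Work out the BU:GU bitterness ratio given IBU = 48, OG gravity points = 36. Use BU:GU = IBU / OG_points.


BU:GU = 48 / 36

1.3333


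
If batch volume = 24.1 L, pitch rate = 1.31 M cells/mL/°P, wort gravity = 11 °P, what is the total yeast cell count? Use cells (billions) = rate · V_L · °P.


cells = 1.31 · 24.1 · 11

347.2810 billion cells


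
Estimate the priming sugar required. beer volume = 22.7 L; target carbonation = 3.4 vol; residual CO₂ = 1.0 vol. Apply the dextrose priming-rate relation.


sugar = (target − residual)·4.0·V
sugar = (3.4 − 1.0)·4.0·22.7

217.9200 g


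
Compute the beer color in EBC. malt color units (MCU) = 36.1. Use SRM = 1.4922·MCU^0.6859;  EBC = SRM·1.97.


SRM = 1.4922·36.1^0.6859 = 17.4631
EBC = 17.4631·1.97

34.4023 EBC


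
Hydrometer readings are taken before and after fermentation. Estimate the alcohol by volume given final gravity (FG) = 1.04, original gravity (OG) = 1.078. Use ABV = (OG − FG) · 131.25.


ABV = (1.078 − 1.04) · 131.25

4.9875 % ABV


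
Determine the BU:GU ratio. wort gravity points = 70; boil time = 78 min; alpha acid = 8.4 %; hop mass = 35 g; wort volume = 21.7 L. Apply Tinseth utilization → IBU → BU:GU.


U = 1.65·0.000125^(GP/1000)·(1−e^(−0.04t))/4.15;  IBU = (α/100)·m·U·1000/V;  BU:GU = IBU/GP
U = 1.65·0.000125^(70/1000)·(1−e^(−0.04·78))/4.15 = 0.2026
IBU = (8.4/100)·35·0.2026·1000/21.7 = 27.4469
BU:GU = 27.4469/70

0.3921


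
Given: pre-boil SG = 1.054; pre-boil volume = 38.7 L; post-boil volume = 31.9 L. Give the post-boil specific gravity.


SG_post = 1 + (SG_pre − 1)·V_pre/V_post
pts_pre = (1.054 − 1)·1000 = 54.0000
pts_post = 54.0000·38.7/31.9 = 65.5110
SG_post = 1 + 65.5110/1000

1.0655


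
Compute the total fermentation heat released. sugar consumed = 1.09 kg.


Q = m_sugar · 590 kJ/kg
Q = 1.09 · 590

643.1000 kJ


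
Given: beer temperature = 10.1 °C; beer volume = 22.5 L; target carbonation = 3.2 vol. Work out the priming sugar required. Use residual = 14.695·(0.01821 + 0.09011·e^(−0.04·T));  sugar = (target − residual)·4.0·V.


residual = 14.695·(0.01821 + 0.09011·e^(−0.04·10.1)) = 1.1517
sugar = (3.2 − 1.1517)·4.0·22.5

184.3499 g


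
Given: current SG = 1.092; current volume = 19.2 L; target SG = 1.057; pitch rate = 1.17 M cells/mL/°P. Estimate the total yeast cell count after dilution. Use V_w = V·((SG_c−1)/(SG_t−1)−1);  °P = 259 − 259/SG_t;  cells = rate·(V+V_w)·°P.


V_w = 19.2·((1.092−1)/(1.057−1)−1) = 11.7895
V_final = 19.2 + 11.7895 = 30.9895
°P = 259 − 259/1.057 = 13.9669
cells = 1.17·30.9895·13.9669

506.4070 billion cells


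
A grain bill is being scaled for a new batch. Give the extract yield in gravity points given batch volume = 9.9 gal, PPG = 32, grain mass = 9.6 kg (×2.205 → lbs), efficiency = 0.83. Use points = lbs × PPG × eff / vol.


lbs = 9.6 × 2.205 = 21.1680
points = 21.1680 × 32 × 0.83 / 9.9

56.7901 points


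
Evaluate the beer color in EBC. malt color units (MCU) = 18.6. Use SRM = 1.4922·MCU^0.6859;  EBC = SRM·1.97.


SRM = 1.4922·18.6^0.6859 = 11.0812
EBC = 11.0812·1.97

21.8299 EBC


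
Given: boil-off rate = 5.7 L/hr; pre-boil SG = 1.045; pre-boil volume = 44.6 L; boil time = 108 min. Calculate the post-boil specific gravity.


V_post = V_pre − rate·(t/60);  SG_post = 1 + (SG_pre−1)·V_pre/V_post
V_post = 44.6 − 5.7·(108/60) = 34.3400
SG_post = 1 + (1.045 − 1)·44.6/34.3400

1.0584


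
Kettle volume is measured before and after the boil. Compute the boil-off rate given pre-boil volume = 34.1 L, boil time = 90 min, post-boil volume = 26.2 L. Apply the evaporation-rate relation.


rate = (V_pre − V_post) / (t_min/60)
rate = (34.1 − 26.2) / (90/60)

5.2667 L/hr


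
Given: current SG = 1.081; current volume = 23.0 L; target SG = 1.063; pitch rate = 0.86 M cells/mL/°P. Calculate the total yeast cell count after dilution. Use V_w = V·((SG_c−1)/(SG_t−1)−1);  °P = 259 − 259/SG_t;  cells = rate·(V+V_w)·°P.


V_w = 23.0·((1.081−1)/(1.063−1)−1) = 6.5714
V_final = 23.0 + 6.5714 = 29.5714
°P = 259 − 259/1.063 = 15.3500
cells = 0.86·29.5714·15.3500

390.3712 billion cells


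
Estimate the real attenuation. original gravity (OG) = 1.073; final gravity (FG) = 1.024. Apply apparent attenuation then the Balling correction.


AA = (OG−FG)/(OG−1)·100;  RA = AA·0.8192
AA = (1.073 − 1.024)/(1.073 − 1)·100 = 67.1233
RA = 67.1233·0.8192

54.9874 %


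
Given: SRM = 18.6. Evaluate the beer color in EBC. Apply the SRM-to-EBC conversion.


EBC = SRM · 1.97
EBC = 18.6 · 1.97

36.6420 EBC


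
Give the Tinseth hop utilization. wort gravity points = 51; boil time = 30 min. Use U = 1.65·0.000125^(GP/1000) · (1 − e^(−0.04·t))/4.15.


bigness = 1.65·0.000125^(51/1000) = 1.0433
boil_factor = (1 − e^(−0.04·30))/4.15 = 0.1684
U = 1.0433 · 0.1684

0.1757


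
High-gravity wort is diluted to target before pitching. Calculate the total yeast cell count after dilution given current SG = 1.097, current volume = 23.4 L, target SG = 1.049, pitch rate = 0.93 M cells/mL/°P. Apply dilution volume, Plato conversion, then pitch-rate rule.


V_w = V·((SG_c−1)/(SG_t−1)−1);  °P = 259 − 259/SG_t;  cells = rate·(V+V_w)·°P
V_w = 23.4·((1.097−1)/(1.049−1)−1) = 22.9224
V_final = 23.4 + 22.9224 = 46.3224
°P = 259 − 259/1.049 = 12.0982
cells = 0.93·46.3224·12.0982

521.1885 billion cells


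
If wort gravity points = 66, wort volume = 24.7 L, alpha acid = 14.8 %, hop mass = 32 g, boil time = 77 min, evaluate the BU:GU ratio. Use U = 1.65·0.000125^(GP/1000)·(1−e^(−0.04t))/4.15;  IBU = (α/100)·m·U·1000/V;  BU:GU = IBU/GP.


U = 1.65·0.000125^(66/1000)·(1−e^(−0.04·77))/4.15 = 0.2096
IBU = (14.8/100)·32·0.2096·1000/24.7 = 40.1896
BU:GU = 40.1896/66

0.6089


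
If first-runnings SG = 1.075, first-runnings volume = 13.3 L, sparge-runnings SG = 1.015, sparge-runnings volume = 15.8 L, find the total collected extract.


total = Σ (SG_i − 1)·1000·V_i
first = (1.075 − 1)·1000·13.3 = 997.5000
sparge = (1.015 − 1)·1000·15.8 = 237.0000
total = 997.5000 + 237.0000

1234.5000 gravity·L


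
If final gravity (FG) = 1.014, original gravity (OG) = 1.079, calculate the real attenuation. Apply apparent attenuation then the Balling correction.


AA = (OG−FG)/(OG−1)·100;  RA = AA·0.8192
AA = (1.079 − 1.014)/(1.079 − 1)·100 = 82.2785
RA = 82.2785·0.8192

67.4025 %


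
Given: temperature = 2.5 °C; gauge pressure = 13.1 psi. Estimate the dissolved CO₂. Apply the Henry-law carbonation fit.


vols = (P + 14.695)·(0.01821 + 0.09011·e^(−0.04·T))
vols = (13.1 + 14.695)·(0.01821 + 0.09011·e^(−0.04·2.5))

2.7724 volumes


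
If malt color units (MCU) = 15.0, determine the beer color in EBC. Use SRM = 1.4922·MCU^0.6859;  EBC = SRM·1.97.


SRM = 1.4922·15.0^0.6859 = 9.5611
EBC = 9.5611·1.97

18.8354 EBC


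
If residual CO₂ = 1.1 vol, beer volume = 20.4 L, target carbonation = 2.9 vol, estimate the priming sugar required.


sugar = (target − residual)·4.0·V
sugar = (2.9 − 1.1)·4.0·20.4

146.8800 g


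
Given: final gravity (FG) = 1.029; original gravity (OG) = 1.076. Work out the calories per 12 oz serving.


ABW = (OG−FG)·131.25·0.79/FG;  °P = 259 − 259/SG (for OG→OE and FG→AE);  RE = 0.1808·OE + 0.8192·AE;  Cal = (6.9·ABW + 4·(RE−0.1))·FG·3.55
ABW = (1.076 − 1.029)·131.25·0.79/1.029 = 4.7360
OE = 259 − 259/1.076 = 18.2937 °P
AE = 259 − 259/1.029 = 7.2993 °P
RE = 0.1808·18.2937 + 0.8192·7.2993 = 9.2871 °P
Cal = (6.9·4.7360 + 4·(9.2871−0.1))·1.029·3.55

253.6119 kcal


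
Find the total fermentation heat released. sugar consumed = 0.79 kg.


Q = m_sugar · 590 kJ/kg
Q = 0.79 · 590

466.1000 kJ


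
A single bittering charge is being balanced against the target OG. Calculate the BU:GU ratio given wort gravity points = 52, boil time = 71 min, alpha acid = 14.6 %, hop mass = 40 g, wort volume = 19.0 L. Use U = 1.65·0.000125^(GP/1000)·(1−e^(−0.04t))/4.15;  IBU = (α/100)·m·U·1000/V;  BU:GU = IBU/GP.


U = 1.65·0.000125^(52/1000)·(1−e^(−0.04·71))/4.15 = 0.2346
IBU = (14.6/100)·40·0.2346·1000/19.0 = 72.1089
BU:GU = 72.1089/52

1.3867


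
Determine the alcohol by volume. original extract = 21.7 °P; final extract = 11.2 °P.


SG = 259/(259 − P);  ABV = (OG − FG)·131.25
OG = 259/(259 − 21.7) = 1.0914
FG = 259/(259 − 11.2) = 1.0452
ABV = (1.0914 − 1.0452)·131.25

6.0700 % ABV


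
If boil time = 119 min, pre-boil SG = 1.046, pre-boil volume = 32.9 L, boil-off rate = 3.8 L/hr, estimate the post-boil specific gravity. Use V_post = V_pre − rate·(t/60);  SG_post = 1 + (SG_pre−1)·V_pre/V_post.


V_post = 32.9 − 3.8·(119/60) = 25.3633
SG_post = 1 + (1.046 − 1)·32.9/25.3633

1.0597


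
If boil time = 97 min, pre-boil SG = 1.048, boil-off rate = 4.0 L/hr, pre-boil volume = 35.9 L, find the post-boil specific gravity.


V_post = V_pre − rate·(t/60);  SG_post = 1 + (SG_pre−1)·V_pre/V_post
V_post = 35.9 − 4.0·(97/60) = 29.4333
SG_post = 1 + (1.048 − 1)·35.9/29.4333

1.0585


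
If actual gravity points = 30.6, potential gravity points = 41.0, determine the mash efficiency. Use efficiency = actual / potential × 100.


efficiency = 30.6 / 41.0 × 100

74.6341 %


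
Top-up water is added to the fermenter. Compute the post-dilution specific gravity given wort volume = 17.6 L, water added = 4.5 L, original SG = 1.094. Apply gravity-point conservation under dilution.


SG_new = 1 + (SG_old − 1)·V_old/(V_old + V_water)
pts = (1.094 − 1)·1000·17.6/(17.6 + 4.5) = 74.8597
SG_new = 1 + 74.8597/1000

1.0749


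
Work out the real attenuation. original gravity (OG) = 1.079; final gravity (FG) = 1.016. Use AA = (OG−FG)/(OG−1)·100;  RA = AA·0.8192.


AA = (1.079 − 1.016)/(1.079 − 1)·100 = 79.7468
RA = 79.7468·0.8192

65.3286 %


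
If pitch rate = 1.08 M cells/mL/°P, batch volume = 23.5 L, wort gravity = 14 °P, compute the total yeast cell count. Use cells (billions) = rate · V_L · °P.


cells = 1.08 · 23.5 · 14

355.3200 billion cells


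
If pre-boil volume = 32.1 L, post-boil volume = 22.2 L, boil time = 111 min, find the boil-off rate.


rate = (V_pre − V_post) / (t_min/60)
rate = (32.1 − 22.2) / (111/60)

5.3514 L/hr


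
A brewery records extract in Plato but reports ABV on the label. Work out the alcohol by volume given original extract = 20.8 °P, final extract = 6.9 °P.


SG = 259/(259 − P);  ABV = (OG − FG)·131.25
OG = 259/(259 − 20.8) = 1.0873
FG = 259/(259 − 6.9) = 1.0274
ABV = (1.0873 − 1.0274)·131.25

7.8686 % ABV


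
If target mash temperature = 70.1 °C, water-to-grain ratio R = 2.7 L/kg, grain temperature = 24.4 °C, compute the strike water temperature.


T_strike = (0.41/R)·(T_mash − T_grain) + T_mash
T_strike = (0.41/2.7)·(70.1 − 24.4) + 70.1

77.0396 °C


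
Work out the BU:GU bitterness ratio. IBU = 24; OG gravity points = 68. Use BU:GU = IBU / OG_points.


BU:GU = 24 / 68

0.3529


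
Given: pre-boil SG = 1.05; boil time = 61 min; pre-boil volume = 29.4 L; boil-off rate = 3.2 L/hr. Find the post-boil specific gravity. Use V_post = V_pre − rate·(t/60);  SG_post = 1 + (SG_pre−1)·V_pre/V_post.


V_post = 29.4 − 3.2·(61/60) = 26.1467
SG_post = 1 + (1.05 − 1)·29.4/26.1467

1.0562


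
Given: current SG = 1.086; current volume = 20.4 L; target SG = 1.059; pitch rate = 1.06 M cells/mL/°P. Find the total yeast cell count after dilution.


V_w = V·((SG_c−1)/(SG_t−1)−1);  °P = 259 − 259/SG_t;  cells = rate·(V+V_w)·°P
V_w = 20.4·((1.086−1)/(1.059−1)−1) = 9.3356
V_final = 20.4 + 9.3356 = 29.7356
°P = 259 − 259/1.059 = 14.4297
cells = 1.06·29.7356·14.4297

454.8187 billion cells


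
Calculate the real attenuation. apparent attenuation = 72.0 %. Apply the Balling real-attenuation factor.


RA = AA · 0.8192
RA = 72.0 · 0.8192

58.9824 %


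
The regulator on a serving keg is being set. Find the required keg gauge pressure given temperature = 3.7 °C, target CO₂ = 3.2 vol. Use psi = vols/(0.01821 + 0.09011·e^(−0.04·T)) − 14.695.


psi = 3.2/(0.01821 + 0.09011·e^(−0.04·3.7)) − 14.695

18.6649 psi


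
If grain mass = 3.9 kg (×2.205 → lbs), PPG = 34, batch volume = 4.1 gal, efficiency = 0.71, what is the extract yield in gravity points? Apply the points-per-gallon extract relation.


points = lbs × PPG × eff / vol
lbs = 3.9 × 2.205 = 8.5995
points = 8.5995 × 34 × 0.71 / 4.1

50.6322 points
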